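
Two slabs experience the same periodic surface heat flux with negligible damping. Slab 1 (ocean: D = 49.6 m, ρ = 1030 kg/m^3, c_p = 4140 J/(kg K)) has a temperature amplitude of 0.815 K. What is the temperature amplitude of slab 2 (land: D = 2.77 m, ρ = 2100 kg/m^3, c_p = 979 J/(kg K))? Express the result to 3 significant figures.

30.3 K

C_ocean = 2.12×10^8 J/(m²·K); C_land = 5.69×10^6 J/(m²·K).
A ∝ 1/C ⇒ A_land = A_ocean × C_ocean/C_land = 0.815 × 37.1 = 30.3 K.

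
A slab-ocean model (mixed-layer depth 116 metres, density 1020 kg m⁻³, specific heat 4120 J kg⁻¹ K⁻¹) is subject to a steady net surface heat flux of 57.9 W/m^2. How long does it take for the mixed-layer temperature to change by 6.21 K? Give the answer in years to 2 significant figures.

1.7 years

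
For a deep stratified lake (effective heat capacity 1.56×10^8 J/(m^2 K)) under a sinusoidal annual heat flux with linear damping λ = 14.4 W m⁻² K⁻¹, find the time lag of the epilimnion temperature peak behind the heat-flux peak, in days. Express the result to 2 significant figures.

Areal heat capacity C = 1.56×10^8 J/(m^2 K) (given).
ω = 2π / 3.15×10^7 s = 1.99×10^-7 s⁻¹.
Phase lag φ = arctan(Cω/λ) = arctan(31.1/14.4) = 1.14 rad.
Time lag = φ / ω = 1.14 / 1.99×10^-7 = 5.71×10^6 s = 66.0 days.

66 days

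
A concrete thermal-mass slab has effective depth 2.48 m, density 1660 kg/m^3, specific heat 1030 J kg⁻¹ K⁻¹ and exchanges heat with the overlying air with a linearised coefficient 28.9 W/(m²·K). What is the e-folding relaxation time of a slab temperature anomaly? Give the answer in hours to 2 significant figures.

Areal heat capacity C = ρ c_p D = 1660 × 1030 × 2.48 = 4.24×10^6 J/(m²·K).
Relaxation time τ = C / λ = 4.24×10^6 / 28.9 = 1.47×10^5 s.
In hours: 1.47×10^5 s / (3600 s/hour) = 40.8 hours.

41 hours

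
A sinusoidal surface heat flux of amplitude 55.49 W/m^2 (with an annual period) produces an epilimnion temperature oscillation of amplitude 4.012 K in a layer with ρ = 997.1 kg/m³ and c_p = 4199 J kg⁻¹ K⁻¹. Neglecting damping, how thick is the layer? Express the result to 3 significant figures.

16.6 m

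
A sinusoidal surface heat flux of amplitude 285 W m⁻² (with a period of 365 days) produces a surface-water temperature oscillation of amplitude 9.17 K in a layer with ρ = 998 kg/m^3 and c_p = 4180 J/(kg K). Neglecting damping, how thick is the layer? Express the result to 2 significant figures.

37 m

ω = 2π / 3.15×10^7 s = 1.99×10^-7 s⁻¹.
Required C = F₀ / (A ω) = 285 / (9.17 × 1.99×10^-7) = 1.56×10^8 J/(m²·K).
D = C / (ρ c_p) = 1.56×10^8 / (998 × 4180) = 37.4 m.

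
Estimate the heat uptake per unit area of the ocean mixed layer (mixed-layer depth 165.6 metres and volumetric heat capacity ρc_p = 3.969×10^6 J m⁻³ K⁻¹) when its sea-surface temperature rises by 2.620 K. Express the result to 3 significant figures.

Areal heat capacity C = ρc_p × D = 3.969×10^6 × 165.6 = 6.57×10^8 J/(m²·K).
ΔQ = C ΔT = 6.57×10^8 × 2.620 = 1.72×10^9 J/m².

1.72×10^9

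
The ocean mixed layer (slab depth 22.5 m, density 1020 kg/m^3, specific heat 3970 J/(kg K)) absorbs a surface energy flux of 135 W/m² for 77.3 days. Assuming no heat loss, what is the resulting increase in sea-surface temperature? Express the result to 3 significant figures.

9.90 K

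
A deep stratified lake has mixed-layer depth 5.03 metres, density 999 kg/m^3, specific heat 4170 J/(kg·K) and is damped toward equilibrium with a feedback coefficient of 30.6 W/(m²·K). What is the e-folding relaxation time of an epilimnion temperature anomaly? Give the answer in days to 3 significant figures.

Areal heat capacity C = ρ c_p D = 999 × 4170 × 5.03 = 2.10×10^7 J m⁻² K⁻¹.
Relaxation time τ = C / λ = 2.10×10^7 / 30.6 = 6.85×10^5 s.
In days: 6.85×10^5 s / (86400 s/day) = 7.93 days.

7.93 days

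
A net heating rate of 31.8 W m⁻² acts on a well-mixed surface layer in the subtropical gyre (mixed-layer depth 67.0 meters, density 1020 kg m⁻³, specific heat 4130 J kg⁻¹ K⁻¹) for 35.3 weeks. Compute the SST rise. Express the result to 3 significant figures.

Areal heat capacity C = ρ c_p D = 1020 × 4130 × 67.0 = 2.82×10^8 J/(m²·K).
Net heat input Q = F Δt = 31.8 × (35.3 weeks × 6.048×10^5 s/week) = 6.79×10^8 J/m².
ΔT = Q / C = 6.79×10^8 / 2.82×10^8 = 2.41 K.

2.41 K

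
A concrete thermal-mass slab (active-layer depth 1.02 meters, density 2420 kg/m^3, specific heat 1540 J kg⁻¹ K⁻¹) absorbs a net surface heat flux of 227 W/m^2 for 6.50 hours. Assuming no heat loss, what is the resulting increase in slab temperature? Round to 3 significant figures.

Areal heat capacity C = ρ c_p D = 2420 × 1540 × 1.02 = 3.80×10^6 J/(m²·K).
Net heat input Q = F Δt = 227 × (6.50 hours × 3600 s/hour) = 5.31×10^6 J/m².
ΔT = Q / C = 5.31×10^6 / 3.80×10^6 = 1.40 K.

1.40 K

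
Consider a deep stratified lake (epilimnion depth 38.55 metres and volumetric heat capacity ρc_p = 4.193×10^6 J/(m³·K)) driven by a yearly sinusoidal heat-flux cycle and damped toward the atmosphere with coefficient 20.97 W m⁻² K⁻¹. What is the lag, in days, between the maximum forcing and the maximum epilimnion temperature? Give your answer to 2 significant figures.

58 days

Areal heat capacity C = ρc_p × D = 4.193×10^6 × 38.55 = 1.62×10^8 J/(m^2 K).
ω = 2π / 3.15×10^7 s = 1.99×10^-7 s⁻¹.
Phase lag φ = arctan(Cω/λ) = arctan(32.2/20.97) = 0.994 rad.
Time lag = φ / ω = 0.994 / 1.99×10^-7 = 4.99×10^6 s = 57.7 days.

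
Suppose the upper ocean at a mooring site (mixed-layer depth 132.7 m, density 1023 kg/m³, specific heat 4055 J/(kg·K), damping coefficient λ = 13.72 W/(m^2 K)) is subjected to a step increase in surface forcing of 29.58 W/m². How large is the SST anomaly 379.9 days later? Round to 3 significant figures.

Areal heat capacity C = ρ c_p D = 1023 × 4055 × 132.7 = 5.50×10^8 J/(m²·K).
τ = C / λ = 5.50×10^8 / 13.72 = 4.01×10^7 s.
Equilibrium anomaly ΔT_eq = F / λ = 29.58 / 13.72 = 2.16 K.
t = 379.9 days = 3.28×10^7 s, so t/τ = 0.818.
ΔT(t) = ΔT_eq (1 − e^(−t/τ)) = 2.16 × (1 − e^−0.818) = 1.20 K.

1.20 K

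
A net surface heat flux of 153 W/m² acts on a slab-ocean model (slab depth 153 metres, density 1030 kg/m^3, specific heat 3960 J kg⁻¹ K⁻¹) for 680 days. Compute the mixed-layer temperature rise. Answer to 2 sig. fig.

Areal heat capacity C = ρ c_p D = 1030 × 3960 × 153 = 6.24×10^8 J m⁻² K⁻¹.
Net heat input Q = F Δt = 153 × (680 days × 86400 s/day) = 8.99×10^9 J/m².
ΔT = Q / C = 8.99×10^9 / 6.24×10^8 = 14.4 K.

14 K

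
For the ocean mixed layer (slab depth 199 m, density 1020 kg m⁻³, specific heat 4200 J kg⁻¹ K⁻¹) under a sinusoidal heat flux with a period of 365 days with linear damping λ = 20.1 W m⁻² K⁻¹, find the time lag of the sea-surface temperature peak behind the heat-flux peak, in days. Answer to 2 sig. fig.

84 days

Areal heat capacity C = ρ c_p D = 1020 × 4200 × 199 = 8.53×10^8 J/(m^2 K).
ω = 2π / 3.15×10^7 s = 1.99×10^-7 s⁻¹.
Phase lag φ = arctan(Cω/λ) = arctan(170/20.1) = 1.45 rad.
Time lag = φ / ω = 1.45 / 1.99×10^-7 = 7.29×10^6 s = 84.4 days.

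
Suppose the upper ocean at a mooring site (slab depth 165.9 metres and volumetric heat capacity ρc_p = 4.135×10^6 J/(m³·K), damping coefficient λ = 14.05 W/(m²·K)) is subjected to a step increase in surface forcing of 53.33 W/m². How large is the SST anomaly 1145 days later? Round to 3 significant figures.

Areal heat capacity C = ρc_p × D = 4.135×10^6 × 165.9 = 6.86×10^8 J/(m²·K).
τ = C / λ = 6.86×10^8 / 14.05 = 4.88×10^7 s.
Equilibrium anomaly ΔT_eq = F / λ = 53.33 / 14.05 = 3.80 K.
t = 1145 days = 9.89×10^7 s, so t/τ = 2.03.
ΔT(t) = ΔT_eq (1 − e^(−t/τ)) = 3.80 × (1 − e^−2.03) = 3.30 K.

3.30 K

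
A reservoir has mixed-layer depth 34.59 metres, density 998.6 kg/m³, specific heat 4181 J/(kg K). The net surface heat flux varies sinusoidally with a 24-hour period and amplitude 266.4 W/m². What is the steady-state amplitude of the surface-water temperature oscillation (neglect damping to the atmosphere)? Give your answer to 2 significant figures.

0.025 K

Areal heat capacity C = ρ c_p D = 998.6 × 4181 × 34.59 = 1.44×10^8 J m⁻² K⁻¹.
Angular frequency ω = 2π / T = 2π / 86400 s = 7.27×10^-5 s⁻¹.
Cω = 1.44×10^8 × 7.27×10^-5 = 10500 W/(m²·K).
Amplitude A = F₀ / (Cω) = 266.4 / 10500 = 0.0254 K.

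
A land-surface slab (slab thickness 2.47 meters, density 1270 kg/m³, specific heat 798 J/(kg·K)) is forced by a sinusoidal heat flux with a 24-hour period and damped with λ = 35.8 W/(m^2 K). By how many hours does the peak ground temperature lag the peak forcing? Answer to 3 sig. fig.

Areal heat capacity C = ρ c_p D = 1270 × 798 × 2.47 = 2.50×10^6 J/(m^2 K).
ω = 2π / 86400 s = 7.27×10^-5 s⁻¹.
Phase lag φ = arctan(Cω/λ) = arctan(182/35.8) = 1.38 rad.
Time lag = φ / ω = 1.38 / 7.27×10^-5 = 18900 s = 5.26 hours.

5.26 hours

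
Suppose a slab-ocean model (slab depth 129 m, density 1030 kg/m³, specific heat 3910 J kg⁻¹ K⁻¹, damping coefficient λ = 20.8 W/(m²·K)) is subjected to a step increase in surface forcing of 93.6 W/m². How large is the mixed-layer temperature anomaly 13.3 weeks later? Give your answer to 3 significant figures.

Areal heat capacity C = ρ c_p D = 1030 × 3910 × 129 = 5.20×10^8 J/(m^2 K).
τ = C / λ = 5.20×10^8 / 20.8 = 2.50×10^7 s.
Equilibrium anomaly ΔT_eq = F / λ = 93.6 / 20.8 = 4.50 K.
t = 13.3 weeks = 8.04×10^6 s, so t/τ = 0.322.
ΔT(t) = ΔT_eq (1 − e^(−t/τ)) = 4.50 × (1 − e^−0.322) = 1.24 K.

1.24 K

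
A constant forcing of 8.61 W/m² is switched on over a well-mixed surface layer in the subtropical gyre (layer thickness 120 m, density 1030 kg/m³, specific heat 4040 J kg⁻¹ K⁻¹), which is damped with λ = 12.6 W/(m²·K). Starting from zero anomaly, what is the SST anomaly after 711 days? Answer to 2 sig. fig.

Areal heat capacity C = ρ c_p D = 1030 × 4040 × 120 = 4.99×10^8 J m⁻² K⁻¹.
τ = C / λ = 4.99×10^8 / 12.6 = 3.96×10^7 s.
Equilibrium anomaly ΔT_eq = F / λ = 8.61 / 12.6 = 0.683 K.
t = 711 days = 6.14×10^7 s, so t/τ = 1.55.
ΔT(t) = ΔT_eq (1 − e^(−t/τ)) = 0.683 × (1 − e^−1.55) = 0.538 K.

0.54 K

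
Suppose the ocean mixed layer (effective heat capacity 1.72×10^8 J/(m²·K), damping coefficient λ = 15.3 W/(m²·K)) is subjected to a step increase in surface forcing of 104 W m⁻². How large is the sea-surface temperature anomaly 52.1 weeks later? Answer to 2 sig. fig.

Areal heat capacity C = 1.72×10^8 J/(m²·K) (given).
τ = C / λ = 1.72×10^8 / 15.3 = 1.12×10^7 s.
Equilibrium anomaly ΔT_eq = F / λ = 104 / 15.3 = 6.80 K.
t = 52.1 weeks = 3.15×10^7 s, so t/τ = 2.80.
ΔT(t) = ΔT_eq (1 − e^(−t/τ)) = 6.80 × (1 − e^−2.80) = 6.39 K.

6.4 K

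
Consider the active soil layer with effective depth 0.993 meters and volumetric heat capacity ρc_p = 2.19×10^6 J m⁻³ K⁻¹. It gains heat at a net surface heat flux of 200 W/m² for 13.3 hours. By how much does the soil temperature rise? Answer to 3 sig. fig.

4.40 K

Areal heat capacity C = ρc_p × D = 2.19×10^6 × 0.993 = 2.17×10^6 J/(m²·K).
Net heat input Q = F Δt = 200 × (13.3 hours × 3600 s/hour) = 9.58×10^6 J/m².
ΔT = Q / C = 9.58×10^6 / 2.17×10^6 = 4.40 K.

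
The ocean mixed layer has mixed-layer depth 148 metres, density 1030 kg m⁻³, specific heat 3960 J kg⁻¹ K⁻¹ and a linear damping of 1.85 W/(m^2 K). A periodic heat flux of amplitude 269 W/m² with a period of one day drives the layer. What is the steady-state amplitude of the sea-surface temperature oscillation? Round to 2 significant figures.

0.0061 K

Areal heat capacity C = ρ c_p D = 1030 × 3960 × 148 = 6.04×10^8 J/(m²·K).
Angular frequency ω = 2π / T = 2π / 86400 s = 7.27×10^-5 s⁻¹.
√((Cω)² + λ²) = √((43900)² + 1.85²) = 43900 W/(m²·K).
Amplitude A = F₀ / √((Cω)²+λ²) = 269 / 43900 = 0.00613 K.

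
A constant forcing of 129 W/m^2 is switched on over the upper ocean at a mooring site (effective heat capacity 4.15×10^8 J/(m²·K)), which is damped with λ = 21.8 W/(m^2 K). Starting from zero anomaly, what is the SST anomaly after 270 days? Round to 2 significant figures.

Areal heat capacity C = 4.15×10^8 J/(m²·K) (given).
τ = C / λ = 4.15×10^8 / 21.8 = 1.90×10^7 s.
Equilibrium anomaly ΔT_eq = F / λ = 129 / 21.8 = 5.92 K.
t = 270 days = 2.33×10^7 s, so t/τ = 1.23.
ΔT(t) = ΔT_eq (1 − e^(−t/τ)) = 5.92 × (1 − e^−1.23) = 4.18 K.

4.2 K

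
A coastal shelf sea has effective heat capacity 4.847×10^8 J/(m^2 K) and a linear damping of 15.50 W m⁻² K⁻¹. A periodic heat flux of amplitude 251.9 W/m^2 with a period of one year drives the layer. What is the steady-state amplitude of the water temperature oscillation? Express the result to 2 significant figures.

2.6 K

Areal heat capacity C = 4.847×10^8 J/(m^2 K) (given).
Angular frequency ω = 2π / T = 2π / 3.15×10^7 s = 1.99×10^-7 s⁻¹.
√((Cω)² + λ²) = √((96.6)² + 15.50²) = 97.8 W/(m²·K).
Amplitude A = F₀ / √((Cω)²+λ²) = 251.9 / 97.8 = 2.58 K.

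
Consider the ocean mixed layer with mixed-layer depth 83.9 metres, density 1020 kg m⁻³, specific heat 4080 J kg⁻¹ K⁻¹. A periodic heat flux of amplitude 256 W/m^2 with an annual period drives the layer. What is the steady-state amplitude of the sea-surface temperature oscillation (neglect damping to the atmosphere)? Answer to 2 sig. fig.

3.7 K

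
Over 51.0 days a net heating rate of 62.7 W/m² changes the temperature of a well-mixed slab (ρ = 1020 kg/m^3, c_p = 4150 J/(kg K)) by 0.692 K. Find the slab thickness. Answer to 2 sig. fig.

Heat input Q = F Δt = 62.7 × 4.41×10^6 s = 2.76×10^8 J/m².
Required areal heat capacity C = Q / ΔT = 3.99×10^8 J/(m²·K).
Depth D = C / (ρ c_p) = 3.99×10^8 / (1020 × 4150) = 94.3 m.

94 m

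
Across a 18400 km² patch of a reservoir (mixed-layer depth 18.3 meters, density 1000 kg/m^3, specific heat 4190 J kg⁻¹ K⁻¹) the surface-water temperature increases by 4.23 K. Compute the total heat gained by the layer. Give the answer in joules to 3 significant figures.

Areal heat capacity C = ρ c_p D = 1000 × 4190 × 18.3 = 7.67×10^7 J/(m²·K).
Heat per unit area: q = C ΔT = 7.67×10^7 × 4.23 = 3.24×10^8 J/m².
Total heat: Q = q × A = 3.24×10^8 × (18400 × 10⁶ m²) = 5.97×10^18 J.

5.97×10^18 J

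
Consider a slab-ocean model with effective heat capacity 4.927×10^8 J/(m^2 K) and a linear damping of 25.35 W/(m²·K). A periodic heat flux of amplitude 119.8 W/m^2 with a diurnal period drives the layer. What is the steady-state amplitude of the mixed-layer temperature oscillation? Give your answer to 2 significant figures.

0.0033 K

Areal heat capacity C = 4.927×10^8 J/(m^2 K) (given).
Angular frequency ω = 2π / T = 2π / 86400 s = 7.27×10^-5 s⁻¹.
√((Cω)² + λ²) = √((35800)² + 25.35²) = 35800 W/(m²·K).
Amplitude A = F₀ / √((Cω)²+λ²) = 119.8 / 35800 = 0.00334 K.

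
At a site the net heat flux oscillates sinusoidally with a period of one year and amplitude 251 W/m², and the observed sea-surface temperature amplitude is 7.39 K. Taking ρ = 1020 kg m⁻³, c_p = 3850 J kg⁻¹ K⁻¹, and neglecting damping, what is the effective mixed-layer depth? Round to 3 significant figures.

43.4 m

ω = 2π / 3.15×10^7 s = 1.99×10^-7 s⁻¹.
Required C = F₀ / (A ω) = 251 / (7.39 × 1.99×10^-7) = 1.70×10^8 J/(m²·K).
D = C / (ρ c_p) = 1.70×10^8 / (1020 × 3850) = 43.4 m.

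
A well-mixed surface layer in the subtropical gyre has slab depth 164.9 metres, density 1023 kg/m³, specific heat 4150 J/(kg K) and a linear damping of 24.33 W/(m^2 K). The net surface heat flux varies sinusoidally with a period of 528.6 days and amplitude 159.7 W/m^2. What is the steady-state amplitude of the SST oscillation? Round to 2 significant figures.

Areal heat capacity C = ρ c_p D = 1023 × 4150 × 164.9 = 7.00×10^8 J m⁻² K⁻¹.
Angular frequency ω = 2π / T = 2π / 4.57×10^7 s = 1.38×10^-7 s⁻¹.
√((Cω)² + λ²) = √((96.3)² + 24.33²) = 99.3 W/(m²·K).
Amplitude A = F₀ / √((Cω)²+λ²) = 159.7 / 99.3 = 1.61 K.

1.6 K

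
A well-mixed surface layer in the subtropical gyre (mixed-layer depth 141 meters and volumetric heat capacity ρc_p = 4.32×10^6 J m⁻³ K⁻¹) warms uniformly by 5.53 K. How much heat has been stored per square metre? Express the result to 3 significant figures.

Areal heat capacity C = ρc_p × D = 4.32×10^6 × 141 = 6.09×10^8 J/(m²·K).
ΔQ = C ΔT = 6.09×10^8 × 5.53 = 3.37×10^9 J/m².

3.37×10^9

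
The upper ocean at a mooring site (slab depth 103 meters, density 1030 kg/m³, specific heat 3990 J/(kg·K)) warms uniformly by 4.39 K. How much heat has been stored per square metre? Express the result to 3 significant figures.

Areal heat capacity C = ρ c_p D = 1030 × 3990 × 103 = 4.23×10^8 J m⁻² K⁻¹.
ΔQ = C ΔT = 4.23×10^8 × 4.39 = 1.86×10^9 J/m².

1.86×10^9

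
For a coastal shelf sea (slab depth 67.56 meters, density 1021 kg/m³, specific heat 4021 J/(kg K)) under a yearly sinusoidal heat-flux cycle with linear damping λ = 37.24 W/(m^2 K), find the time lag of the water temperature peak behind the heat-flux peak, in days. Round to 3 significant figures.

56.8 days

Areal heat capacity C = ρ c_p D = 1021 × 4021 × 67.56 = 2.77×10^8 J/(m^2 K).
ω = 2π / 3.15×10^7 s = 1.99×10^-7 s⁻¹.
Phase lag φ = arctan(Cω/λ) = arctan(55.3/37.24) = 0.978 rad.
Time lag = φ / ω = 0.978 / 1.99×10^-7 = 4.91×10^6 s = 56.8 days.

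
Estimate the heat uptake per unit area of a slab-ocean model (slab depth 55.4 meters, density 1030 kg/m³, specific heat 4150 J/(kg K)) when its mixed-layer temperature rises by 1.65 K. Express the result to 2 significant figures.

3.9×10^8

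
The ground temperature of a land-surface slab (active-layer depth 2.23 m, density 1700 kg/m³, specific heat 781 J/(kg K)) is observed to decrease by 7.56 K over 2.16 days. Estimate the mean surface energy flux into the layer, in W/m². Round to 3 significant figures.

Areal heat capacity C = ρ c_p D = 1700 × 781 × 2.23 = 2.96×10^6 J/(m^2 K).
Required heat per unit area: Q = C ΔT = 2.96×10^6 × -7.56 = -2.24×10^7 J/m².
Flux F = Q / Δt = -2.24×10^7 / 1.87×10^5 s = -120 W/m².

-120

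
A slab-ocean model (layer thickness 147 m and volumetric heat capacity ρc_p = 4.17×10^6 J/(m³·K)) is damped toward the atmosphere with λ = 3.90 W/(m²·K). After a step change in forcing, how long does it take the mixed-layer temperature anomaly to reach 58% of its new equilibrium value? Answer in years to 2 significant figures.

4.3 years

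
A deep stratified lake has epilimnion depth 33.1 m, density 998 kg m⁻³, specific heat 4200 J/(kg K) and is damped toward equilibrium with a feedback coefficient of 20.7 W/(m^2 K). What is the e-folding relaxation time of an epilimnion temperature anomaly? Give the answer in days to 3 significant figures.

Areal heat capacity C = ρ c_p D = 998 × 4200 × 33.1 = 1.39×10^8 J/(m²·K).
Relaxation time τ = C / λ = 1.39×10^8 / 20.7 = 6.70×10^6 s.
In days: 6.70×10^6 s / (86400 s/day) = 77.6 days.

77.6 days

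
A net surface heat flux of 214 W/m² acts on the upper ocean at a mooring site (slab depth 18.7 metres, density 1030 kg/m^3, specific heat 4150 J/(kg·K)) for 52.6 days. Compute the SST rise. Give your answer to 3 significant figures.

Areal heat capacity C = ρ c_p D = 1030 × 4150 × 18.7 = 7.99×10^7 J/(m²·K).
Net heat input Q = F Δt = 214 × (52.6 days × 86400 s/day) = 9.73×10^8 J/m².
ΔT = Q / C = 9.73×10^8 / 7.99×10^7 = 12.2 K.

12.2 K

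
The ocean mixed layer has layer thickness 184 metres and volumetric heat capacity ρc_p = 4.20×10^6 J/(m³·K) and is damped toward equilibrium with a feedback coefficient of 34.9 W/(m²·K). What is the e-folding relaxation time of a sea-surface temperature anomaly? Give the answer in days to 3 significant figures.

256 days

Areal heat capacity C = ρc_p × D = 4.20×10^6 × 184 = 7.73×10^8 J/(m²·K).
Relaxation time τ = C / λ = 7.73×10^8 / 34.9 = 2.21×10^7 s.
In days: 2.21×10^7 s / (86400 s/day) = 256 days.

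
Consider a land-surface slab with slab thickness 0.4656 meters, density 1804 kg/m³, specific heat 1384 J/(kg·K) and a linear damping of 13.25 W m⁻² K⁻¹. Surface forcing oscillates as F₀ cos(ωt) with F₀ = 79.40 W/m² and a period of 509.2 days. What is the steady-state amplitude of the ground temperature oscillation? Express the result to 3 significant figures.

5.99 K

Areal heat capacity C = ρ c_p D = 1804 × 1384 × 0.4656 = 1.16×10^6 J/(m^2 K).
Angular frequency ω = 2π / T = 2π / 4.40×10^7 s = 1.43×10^-7 s⁻¹.
√((Cω)² + λ²) = √((0.166)² + 13.25²) = 13.3 W/(m²·K).
Amplitude A = F₀ / √((Cω)²+λ²) = 79.40 / 13.3 = 5.99 K.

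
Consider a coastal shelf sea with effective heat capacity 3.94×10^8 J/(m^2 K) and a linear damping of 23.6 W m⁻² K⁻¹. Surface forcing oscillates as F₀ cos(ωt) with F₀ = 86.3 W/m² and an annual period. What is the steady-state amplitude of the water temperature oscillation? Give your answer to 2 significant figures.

Areal heat capacity C = 3.94×10^8 J/(m^2 K) (given).
Angular frequency ω = 2π / T = 2π / 3.15×10^7 s = 1.99×10^-7 s⁻¹.
√((Cω)² + λ²) = √((78.5)² + 23.6²) = 82.0 W/(m²·K).
Amplitude A = F₀ / √((Cω)²+λ²) = 86.3 / 82.0 = 1.05 K.

1.1 K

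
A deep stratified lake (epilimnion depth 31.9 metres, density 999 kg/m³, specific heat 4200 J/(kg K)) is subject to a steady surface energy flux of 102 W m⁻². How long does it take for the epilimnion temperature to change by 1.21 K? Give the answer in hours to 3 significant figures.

441 hours

Areal heat capacity C = ρ c_p D = 999 × 4200 × 31.9 = 1.34×10^8 J/(m²·K).
Time required: Δt = C ΔT / F = 1.34×10^8 × 1.21 / 102 = 1.59×10^6 s.
In hours: 1.59×10^6 s / (3600 s/hour) = 441 hours.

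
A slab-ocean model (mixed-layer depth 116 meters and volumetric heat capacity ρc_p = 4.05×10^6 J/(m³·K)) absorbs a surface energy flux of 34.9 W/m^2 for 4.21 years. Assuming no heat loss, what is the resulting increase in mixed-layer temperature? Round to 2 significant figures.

Areal heat capacity C = ρc_p × D = 4.05×10^6 × 116 = 4.70×10^8 J m⁻² K⁻¹.
Net heat input Q = F Δt = 34.9 × (4.21 years × 3.156×10^7 s/year) = 4.64×10^9 J/m².
ΔT = Q / C = 4.64×10^9 / 4.70×10^8 = 9.87 K.

9.9 K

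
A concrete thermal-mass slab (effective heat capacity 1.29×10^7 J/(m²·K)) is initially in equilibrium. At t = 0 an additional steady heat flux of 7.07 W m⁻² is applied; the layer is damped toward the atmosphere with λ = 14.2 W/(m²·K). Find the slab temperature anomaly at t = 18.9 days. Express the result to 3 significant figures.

Areal heat capacity C = 1.29×10^7 J/(m²·K) (given).
τ = C / λ = 1.29×10^7 / 14.2 = 9.08×10^5 s.
Equilibrium anomaly ΔT_eq = F / λ = 7.07 / 14.2 = 0.498 K.
t = 18.9 days = 1.63×10^6 s, so t/τ = 1.80.
ΔT(t) = ΔT_eq (1 − e^(−t/τ)) = 0.498 × (1 − e^−1.80) = 0.415 K.

0.415 K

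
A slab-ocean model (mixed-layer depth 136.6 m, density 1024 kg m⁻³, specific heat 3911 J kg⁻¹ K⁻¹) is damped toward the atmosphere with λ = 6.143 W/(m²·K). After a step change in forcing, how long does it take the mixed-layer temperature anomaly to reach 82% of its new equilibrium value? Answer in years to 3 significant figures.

Areal heat capacity C = ρ c_p D = 1024 × 3911 × 136.6 = 5.47×10^8 J/(m²·K).
τ = C / λ = 5.47×10^8 / 6.143 = 8.91×10^7 s.
Fraction reached: 1 − e^(−t/τ) = 0.82 ⇒ t = −τ ln(1 − 0.82) = τ × 1.71.
t = 1.53×10^8 s = 4.84 years.

4.84 years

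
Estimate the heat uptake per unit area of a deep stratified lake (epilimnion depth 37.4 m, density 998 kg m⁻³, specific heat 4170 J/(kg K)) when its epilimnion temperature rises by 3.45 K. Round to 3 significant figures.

Areal heat capacity C = ρ c_p D = 998 × 4170 × 37.4 = 1.56×10^8 J/(m^2 K).
ΔQ = C ΔT = 1.56×10^8 × 3.45 = 5.37×10^8 J/m².

5.37×10^8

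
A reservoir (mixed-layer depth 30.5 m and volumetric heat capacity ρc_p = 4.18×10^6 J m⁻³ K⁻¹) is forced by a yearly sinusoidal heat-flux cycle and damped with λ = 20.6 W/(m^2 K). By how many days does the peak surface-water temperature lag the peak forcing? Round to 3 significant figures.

Areal heat capacity C = ρc_p × D = 4.18×10^6 × 30.5 = 1.27×10^8 J/(m^2 K).
ω = 2π / 3.15×10^7 s = 1.99×10^-7 s⁻¹.
Phase lag φ = arctan(Cω/λ) = arctan(25.4/20.6) = 0.889 rad.
Time lag = φ / ω = 0.889 / 1.99×10^-7 = 4.46×10^6 s = 51.7 days.

51.7 days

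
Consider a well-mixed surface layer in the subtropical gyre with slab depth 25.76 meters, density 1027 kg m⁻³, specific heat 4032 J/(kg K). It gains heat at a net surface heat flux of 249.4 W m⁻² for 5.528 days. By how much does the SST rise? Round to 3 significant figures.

1.12 K

Areal heat capacity C = ρ c_p D = 1027 × 4032 × 25.76 = 1.07×10^8 J m⁻² K⁻¹.
Net heat input Q = F Δt = 249.4 × (5.528 days × 86400 s/day) = 1.19×10^8 J/m².
ΔT = Q / C = 1.19×10^8 / 1.07×10^8 = 1.12 K.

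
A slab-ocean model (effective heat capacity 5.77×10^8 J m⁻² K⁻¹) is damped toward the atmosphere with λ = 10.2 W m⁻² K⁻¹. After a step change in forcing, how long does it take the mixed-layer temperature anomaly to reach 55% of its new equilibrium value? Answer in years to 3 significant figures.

1.43 years

Areal heat capacity C = 5.77×10^8 J m⁻² K⁻¹ (given).
τ = C / λ = 5.77×10^8 / 10.2 = 5.66×10^7 s.
Fraction reached: 1 − e^(−t/τ) = 0.55 ⇒ t = −τ ln(1 − 0.55) = τ × 0.799.
t = 4.52×10^7 s = 1.43 years.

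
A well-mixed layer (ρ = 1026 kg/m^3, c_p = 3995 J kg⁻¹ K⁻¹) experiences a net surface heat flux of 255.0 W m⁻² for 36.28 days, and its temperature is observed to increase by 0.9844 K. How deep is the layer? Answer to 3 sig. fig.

Heat input Q = F Δt = 255.0 × 3.13×10^6 s = 7.99×10^8 J/m².
Required areal heat capacity C = Q / ΔT = 8.12×10^8 J/(m²·K).
Depth D = C / (ρ c_p) = 8.12×10^8 / (1026 × 3995) = 198 m.

198 m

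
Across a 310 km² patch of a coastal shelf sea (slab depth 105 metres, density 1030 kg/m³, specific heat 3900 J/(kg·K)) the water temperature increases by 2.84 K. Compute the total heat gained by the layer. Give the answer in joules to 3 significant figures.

3.71×10^17 J

Areal heat capacity C = ρ c_p D = 1030 × 3900 × 105 = 4.22×10^8 J/(m^2 K).
Heat per unit area: q = C ΔT = 4.22×10^8 × 2.84 = 1.20×10^9 J/m².
Total heat: Q = q × A = 1.20×10^9 × (310 × 10⁶ m²) = 3.71×10^17 J.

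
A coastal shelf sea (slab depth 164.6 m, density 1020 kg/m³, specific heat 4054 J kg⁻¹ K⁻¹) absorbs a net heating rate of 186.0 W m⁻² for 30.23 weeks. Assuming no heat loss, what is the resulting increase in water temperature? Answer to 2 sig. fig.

Areal heat capacity C = ρ c_p D = 1020 × 4054 × 164.6 = 6.81×10^8 J/(m^2 K).
Net heat input Q = F Δt = 186.0 × (30.23 weeks × 6.048×10^5 s/week) = 3.40×10^9 J/m².
ΔT = Q / C = 3.40×10^9 / 6.81×10^8 = 5.00 K.

5.0 K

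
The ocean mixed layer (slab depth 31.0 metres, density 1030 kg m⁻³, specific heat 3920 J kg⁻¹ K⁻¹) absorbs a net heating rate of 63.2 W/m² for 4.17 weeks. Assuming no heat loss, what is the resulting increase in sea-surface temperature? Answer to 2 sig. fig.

1.3 K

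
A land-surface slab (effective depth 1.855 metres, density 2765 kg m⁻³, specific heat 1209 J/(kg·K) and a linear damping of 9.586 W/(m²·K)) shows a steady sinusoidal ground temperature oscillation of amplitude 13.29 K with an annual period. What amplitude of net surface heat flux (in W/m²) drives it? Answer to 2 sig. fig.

Areal heat capacity C = ρ c_p D = 2765 × 1209 × 1.855 = 6.20×10^6 J m⁻² K⁻¹.
ω = 2π / 3.15×10^7 s = 1.99×10^-7 s⁻¹.
√((Cω)² + λ²) = √((1.24)² + 9.586²) = 9.67 W/(m²·K).
F₀ = A × √((Cω)²+λ²) = 13.29 × 9.67 = 128 W/m².

130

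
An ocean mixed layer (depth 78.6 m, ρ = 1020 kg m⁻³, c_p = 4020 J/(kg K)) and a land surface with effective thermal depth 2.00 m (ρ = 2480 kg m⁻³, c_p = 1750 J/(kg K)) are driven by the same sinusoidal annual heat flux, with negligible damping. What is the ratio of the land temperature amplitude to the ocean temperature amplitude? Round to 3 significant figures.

37.1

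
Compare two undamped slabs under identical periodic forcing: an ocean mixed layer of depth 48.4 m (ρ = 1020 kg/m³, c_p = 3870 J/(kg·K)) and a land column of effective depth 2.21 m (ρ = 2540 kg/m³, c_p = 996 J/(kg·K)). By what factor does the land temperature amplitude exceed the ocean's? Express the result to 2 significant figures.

34

C_ocean = 1020 × 3870 × 48.4 = 1.91×10^8 J/(m²·K).
C_land = 2540 × 996 × 2.21 = 5.59×10^6 J/(m²·K).
Undamped amplitude ∝ 1/C, so A_land/A_ocean = C_ocean/C_land = 34.2.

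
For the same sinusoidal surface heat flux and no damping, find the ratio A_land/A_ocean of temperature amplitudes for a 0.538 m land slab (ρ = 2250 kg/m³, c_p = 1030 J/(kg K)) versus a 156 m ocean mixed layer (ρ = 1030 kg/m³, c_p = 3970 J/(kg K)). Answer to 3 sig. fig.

512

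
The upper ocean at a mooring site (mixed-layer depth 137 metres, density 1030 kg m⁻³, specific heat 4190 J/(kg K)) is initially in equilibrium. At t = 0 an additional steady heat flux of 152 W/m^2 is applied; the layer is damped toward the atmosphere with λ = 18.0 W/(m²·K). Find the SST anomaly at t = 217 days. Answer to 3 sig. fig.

3.67 K

Areal heat capacity C = ρ c_p D = 1030 × 4190 × 137 = 5.91×10^8 J/(m^2 K).
τ = C / λ = 5.91×10^8 / 18.0 = 3.28×10^7 s.
Equilibrium anomaly ΔT_eq = F / λ = 152 / 18.0 = 8.44 K.
t = 217 days = 1.87×10^7 s, so t/τ = 0.571.
ΔT(t) = ΔT_eq (1 − e^(−t/τ)) = 8.44 × (1 − e^−0.571) = 3.67 K.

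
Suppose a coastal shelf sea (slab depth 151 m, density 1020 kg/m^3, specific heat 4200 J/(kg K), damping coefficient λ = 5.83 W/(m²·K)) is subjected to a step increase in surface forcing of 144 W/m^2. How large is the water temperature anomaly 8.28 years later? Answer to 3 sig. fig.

22.4 K

Areal heat capacity C = ρ c_p D = 1020 × 4200 × 151 = 6.47×10^8 J/(m²·K).
τ = C / λ = 6.47×10^8 / 5.83 = 1.11×10^8 s.
Equilibrium anomaly ΔT_eq = F / λ = 144 / 5.83 = 24.7 K.
t = 8.28 years = 2.61×10^8 s, so t/τ = 2.35.
ΔT(t) = ΔT_eq (1 − e^(−t/τ)) = 24.7 × (1 − e^−2.35) = 22.4 K.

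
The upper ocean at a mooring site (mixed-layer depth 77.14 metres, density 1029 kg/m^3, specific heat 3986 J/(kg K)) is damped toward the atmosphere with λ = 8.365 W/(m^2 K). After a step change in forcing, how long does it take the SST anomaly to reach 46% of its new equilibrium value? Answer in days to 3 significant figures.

270 days

Areal heat capacity C = ρ c_p D = 1029 × 3986 × 77.14 = 3.16×10^8 J/(m^2 K).
τ = C / λ = 3.16×10^8 / 8.365 = 3.78×10^7 s.
Fraction reached: 1 − e^(−t/τ) = 0.46 ⇒ t = −τ ln(1 − 0.46) = τ × 0.616.
t = 2.33×10^7 s = 270 days.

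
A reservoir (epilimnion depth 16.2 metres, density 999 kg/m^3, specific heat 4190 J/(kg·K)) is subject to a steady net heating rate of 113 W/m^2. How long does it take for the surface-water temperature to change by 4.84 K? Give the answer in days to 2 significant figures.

Areal heat capacity C = ρ c_p D = 999 × 4190 × 16.2 = 6.78×10^7 J/(m^2 K).
Time required: Δt = C ΔT / F = 6.78×10^7 × 4.84 / 113 = 2.90×10^6 s.
In days: 2.90×10^6 s / (86400 s/day) = 33.6 days.

34 days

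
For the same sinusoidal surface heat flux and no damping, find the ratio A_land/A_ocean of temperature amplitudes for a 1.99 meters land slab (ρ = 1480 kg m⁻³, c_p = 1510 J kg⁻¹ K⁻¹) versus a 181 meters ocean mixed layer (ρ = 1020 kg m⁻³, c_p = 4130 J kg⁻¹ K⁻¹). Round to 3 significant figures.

C_ocean = 1020 × 4130 × 181 = 7.62×10^8 J/(m²·K).
C_land = 1480 × 1510 × 1.99 = 4.45×10^6 J/(m²·K).
Undamped amplitude ∝ 1/C, so A_land/A_ocean = C_ocean/C_land = 171.

171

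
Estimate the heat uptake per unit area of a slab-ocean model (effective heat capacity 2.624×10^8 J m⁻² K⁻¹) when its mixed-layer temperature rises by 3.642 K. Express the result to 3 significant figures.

9.56×10^8

Areal heat capacity C = 2.624×10^8 J m⁻² K⁻¹ (given).
ΔQ = C ΔT = 2.62×10^8 × 3.642 = 9.56×10^8 J/m².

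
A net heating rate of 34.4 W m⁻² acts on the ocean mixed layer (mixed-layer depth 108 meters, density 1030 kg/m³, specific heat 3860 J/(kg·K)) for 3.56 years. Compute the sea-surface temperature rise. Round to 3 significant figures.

Areal heat capacity C = ρ c_p D = 1030 × 3860 × 108 = 4.29×10^8 J/(m²·K).
Net heat input Q = F Δt = 34.4 × (3.56 years × 3.156×10^7 s/year) = 3.86×10^9 J/m².
ΔT = Q / C = 3.86×10^9 / 4.29×10^8 = 9.00 K.

9.00 K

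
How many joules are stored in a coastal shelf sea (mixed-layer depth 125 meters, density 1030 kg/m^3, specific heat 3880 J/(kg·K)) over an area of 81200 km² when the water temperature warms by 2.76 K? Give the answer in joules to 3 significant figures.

1.12×10^20 J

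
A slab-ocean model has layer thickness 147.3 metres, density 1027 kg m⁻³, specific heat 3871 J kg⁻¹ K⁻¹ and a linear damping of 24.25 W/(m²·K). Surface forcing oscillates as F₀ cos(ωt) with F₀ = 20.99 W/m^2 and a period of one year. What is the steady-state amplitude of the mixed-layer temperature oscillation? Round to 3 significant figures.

0.176 K

Areal heat capacity C = ρ c_p D = 1027 × 3871 × 147.3 = 5.86×10^8 J/(m^2 K).
Angular frequency ω = 2π / T = 2π / 3.15×10^7 s = 1.99×10^-7 s⁻¹.
√((Cω)² + λ²) = √((117)² + 24.25²) = 119 W/(m²·K).
Amplitude A = F₀ / √((Cω)²+λ²) = 20.99 / 119 = 0.176 K.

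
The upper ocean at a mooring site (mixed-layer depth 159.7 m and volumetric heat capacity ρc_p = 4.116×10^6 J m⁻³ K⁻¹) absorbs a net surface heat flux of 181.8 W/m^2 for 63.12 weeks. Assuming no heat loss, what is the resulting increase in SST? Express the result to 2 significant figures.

11 K

Areal heat capacity C = ρc_p × D = 4.116×10^6 × 159.7 = 6.57×10^8 J m⁻² K⁻¹.
Net heat input Q = F Δt = 181.8 × (63.12 weeks × 6.048×10^5 s/week) = 6.94×10^9 J/m².
ΔT = Q / C = 6.94×10^9 / 6.57×10^8 = 10.6 K.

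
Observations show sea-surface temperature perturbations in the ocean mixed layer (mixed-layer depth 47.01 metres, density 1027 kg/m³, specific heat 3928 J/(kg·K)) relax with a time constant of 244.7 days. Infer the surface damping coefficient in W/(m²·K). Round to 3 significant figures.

8.97

Areal heat capacity C = ρ c_p D = 1027 × 3928 × 47.01 = 1.90×10^8 J m⁻² K⁻¹.
τ = 244.7 days = 2.11×10^7 s.
λ = C / τ = 1.90×10^8 / 2.11×10^7 = 8.97 W/(m²·K).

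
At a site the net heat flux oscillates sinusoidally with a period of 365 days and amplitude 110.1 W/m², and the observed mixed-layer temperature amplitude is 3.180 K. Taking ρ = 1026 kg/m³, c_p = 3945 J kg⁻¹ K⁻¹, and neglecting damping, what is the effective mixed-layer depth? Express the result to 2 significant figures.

43 m

ω = 2π / 3.15×10^7 s = 1.99×10^-7 s⁻¹.
Required C = F₀ / (A ω) = 110.1 / (3.180 × 1.99×10^-7) = 1.74×10^8 J/(m²·K).
D = C / (ρ c_p) = 1.74×10^8 / (1026 × 3945) = 42.9 m.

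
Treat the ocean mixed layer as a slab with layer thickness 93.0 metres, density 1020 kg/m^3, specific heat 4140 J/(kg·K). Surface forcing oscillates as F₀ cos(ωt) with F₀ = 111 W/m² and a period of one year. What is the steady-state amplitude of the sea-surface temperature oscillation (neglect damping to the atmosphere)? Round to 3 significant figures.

1.42 K

Areal heat capacity C = ρ c_p D = 1020 × 4140 × 93.0 = 3.93×10^8 J m⁻² K⁻¹.
Angular frequency ω = 2π / T = 2π / 3.15×10^7 s = 1.99×10^-7 s⁻¹.
Cω = 3.93×10^8 × 1.99×10^-7 = 78.2 W/(m²·K).
Amplitude A = F₀ / (Cω) = 111 / 78.2 = 1.42 K.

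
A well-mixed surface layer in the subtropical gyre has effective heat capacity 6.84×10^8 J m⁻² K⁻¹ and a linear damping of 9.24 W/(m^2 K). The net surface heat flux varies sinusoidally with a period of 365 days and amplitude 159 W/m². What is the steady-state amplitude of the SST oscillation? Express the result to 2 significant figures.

Areal heat capacity C = 6.84×10^8 J m⁻² K⁻¹ (given).
Angular frequency ω = 2π / T = 2π / 3.15×10^7 s = 1.99×10^-7 s⁻¹.
√((Cω)² + λ²) = √((136)² + 9.24²) = 137 W/(m²·K).
Amplitude A = F₀ / √((Cω)²+λ²) = 159 / 137 = 1.16 K.

1.2 K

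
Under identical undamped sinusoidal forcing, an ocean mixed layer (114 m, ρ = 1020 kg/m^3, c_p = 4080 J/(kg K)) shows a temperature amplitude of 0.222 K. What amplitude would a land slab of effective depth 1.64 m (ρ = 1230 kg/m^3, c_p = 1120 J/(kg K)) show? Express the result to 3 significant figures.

46.6 K

C_ocean = 4.74×10^8 J/(m²·K); C_land = 2.26×10^6 J/(m²·K).
A ∝ 1/C ⇒ A_land = A_ocean × C_ocean/C_land = 0.222 × 210 = 46.6 K.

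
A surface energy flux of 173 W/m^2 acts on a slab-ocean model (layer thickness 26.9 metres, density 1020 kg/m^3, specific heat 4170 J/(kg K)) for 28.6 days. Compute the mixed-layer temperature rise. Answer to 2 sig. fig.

3.7 K

Areal heat capacity C = ρ c_p D = 1020 × 4170 × 26.9 = 1.14×10^8 J/(m^2 K).
Net heat input Q = F Δt = 173 × (28.6 days × 86400 s/day) = 4.27×10^8 J/m².
ΔT = Q / C = 4.27×10^8 / 1.14×10^8 = 3.74 K.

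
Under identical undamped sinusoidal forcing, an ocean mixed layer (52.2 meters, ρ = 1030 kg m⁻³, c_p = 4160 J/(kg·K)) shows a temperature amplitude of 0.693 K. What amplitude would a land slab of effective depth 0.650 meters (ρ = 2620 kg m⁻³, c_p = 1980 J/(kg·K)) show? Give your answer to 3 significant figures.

46.0 K

C_ocean = 2.24×10^8 J/(m²·K); C_land = 3.37×10^6 J/(m²·K).
A ∝ 1/C ⇒ A_land = A_ocean × C_ocean/C_land = 0.693 × 66.3 = 46.0 K.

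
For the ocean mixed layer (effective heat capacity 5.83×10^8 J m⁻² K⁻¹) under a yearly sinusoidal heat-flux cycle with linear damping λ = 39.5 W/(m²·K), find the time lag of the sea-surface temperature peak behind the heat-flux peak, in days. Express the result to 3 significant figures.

Areal heat capacity C = 5.83×10^8 J m⁻² K⁻¹ (given).
ω = 2π / 3.15×10^7 s = 1.99×10^-7 s⁻¹.
Phase lag φ = arctan(Cω/λ) = arctan(116/39.5) = 1.24 rad.
Time lag = φ / ω = 1.24 / 1.99×10^-7 = 6.24×10^6 s = 72.2 days.

72.2 days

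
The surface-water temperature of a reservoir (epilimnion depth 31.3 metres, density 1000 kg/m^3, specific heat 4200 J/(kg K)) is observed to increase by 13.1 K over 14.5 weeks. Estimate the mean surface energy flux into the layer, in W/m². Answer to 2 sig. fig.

200

Areal heat capacity C = ρ c_p D = 1000 × 4200 × 31.3 = 1.31×10^8 J/(m²·K).
Required heat per unit area: Q = C ΔT = 1.31×10^8 × 13.1 = 1.72×10^9 J/m².
Flux F = Q / Δt = 1.72×10^9 / 8.77×10^6 s = 196 W/m².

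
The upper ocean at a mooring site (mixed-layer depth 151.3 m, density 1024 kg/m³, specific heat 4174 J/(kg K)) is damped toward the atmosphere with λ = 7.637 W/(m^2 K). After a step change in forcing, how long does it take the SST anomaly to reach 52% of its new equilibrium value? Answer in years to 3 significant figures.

1.97 years

Areal heat capacity C = ρ c_p D = 1024 × 4174 × 151.3 = 6.47×10^8 J/(m^2 K).
τ = C / λ = 6.47×10^8 / 7.637 = 8.47×10^7 s.
Fraction reached: 1 − e^(−t/τ) = 0.52 ⇒ t = −τ ln(1 − 0.52) = τ × 0.734.
t = 6.22×10^7 s = 1.97 years.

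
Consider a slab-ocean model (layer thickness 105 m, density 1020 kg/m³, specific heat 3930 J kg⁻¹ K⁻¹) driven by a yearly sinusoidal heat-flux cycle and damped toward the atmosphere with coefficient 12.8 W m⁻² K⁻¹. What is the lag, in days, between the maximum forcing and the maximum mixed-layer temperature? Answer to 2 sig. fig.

Areal heat capacity C = ρ c_p D = 1020 × 3930 × 105 = 4.21×10^8 J/(m²·K).
ω = 2π / 3.15×10^7 s = 1.99×10^-7 s⁻¹.
Phase lag φ = arctan(Cω/λ) = arctan(83.9/12.8) = 1.42 rad.
Time lag = φ / ω = 1.42 / 1.99×10^-7 = 7.12×10^6 s = 82.5 days.

82 days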